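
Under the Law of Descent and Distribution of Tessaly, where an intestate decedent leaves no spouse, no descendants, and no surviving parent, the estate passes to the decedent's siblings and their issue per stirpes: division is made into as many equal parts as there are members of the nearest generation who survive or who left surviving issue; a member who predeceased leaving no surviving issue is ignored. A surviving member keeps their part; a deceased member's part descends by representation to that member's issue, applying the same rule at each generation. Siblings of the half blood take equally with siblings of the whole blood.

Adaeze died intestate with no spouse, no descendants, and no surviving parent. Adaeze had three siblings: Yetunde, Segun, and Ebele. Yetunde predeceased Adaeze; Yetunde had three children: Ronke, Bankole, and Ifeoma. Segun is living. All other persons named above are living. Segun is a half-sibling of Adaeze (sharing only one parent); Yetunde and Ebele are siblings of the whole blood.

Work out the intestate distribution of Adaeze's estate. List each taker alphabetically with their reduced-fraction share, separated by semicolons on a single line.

Bankole 1/9; Ebele 1/3; Ifeoma 1/9; Ronke 1/9; Segun 1/3

No spouse, descendants, or parent survives, so the estate passes to Adaeze's siblings per stirpes.
Half-blood and whole-blood siblings take equally under the stated rule.
The estate is divided into 3 equal shares of 1/3 among Yetunde, Segun, Ebele.
Yetunde predeceased; the 1/3 allotted to Yetunde's branch passes to Yetunde's issue by representation.
The 1/3 is divided into 3 equal shares of 1/9 among Ronke, Bankole, Ifeoma.
Ronke is living and takes 1/9.
Bankole is living and takes 1/9.
Ifeoma is living and takes 1/9.
Segun is living and takes 1/3.
Ebele is living and takes 1/3.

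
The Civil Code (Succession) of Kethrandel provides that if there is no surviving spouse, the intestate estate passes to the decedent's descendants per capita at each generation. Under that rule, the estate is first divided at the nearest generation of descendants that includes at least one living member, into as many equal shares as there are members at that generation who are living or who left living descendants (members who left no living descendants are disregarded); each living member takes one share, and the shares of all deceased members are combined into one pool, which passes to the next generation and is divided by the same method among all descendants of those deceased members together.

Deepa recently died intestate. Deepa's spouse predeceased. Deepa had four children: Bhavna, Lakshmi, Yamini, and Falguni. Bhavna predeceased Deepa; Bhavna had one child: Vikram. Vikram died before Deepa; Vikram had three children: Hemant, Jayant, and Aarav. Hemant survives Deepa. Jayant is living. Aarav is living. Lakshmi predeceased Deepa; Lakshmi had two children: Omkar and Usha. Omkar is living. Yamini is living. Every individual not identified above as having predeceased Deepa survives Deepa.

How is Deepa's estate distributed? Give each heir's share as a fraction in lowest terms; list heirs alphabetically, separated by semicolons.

There is no surviving spouse, so the entire estate passes to Deepa's descendants per capita at each generation.
At generation 1 (Bhavna, Lakshmi, Yamini, Falguni) there are 4 shares of (1)/4 = 1/4 each.
Living: Yamini and Falguni — each takes 1/4.
Deceased: Bhavna and Lakshmi. Their combined 1/2 is pooled and carried to generation 2.
At generation 2 (Vikram, Omkar, Usha) there are 3 shares of (1/2)/3 = 1/6 each.
Living: Omkar and Usha — each takes 1/6.
Deceased: Vikram. That 1/6 share is carried to generation 3.
At generation 3 (Hemant, Jayant, Aarav) there are 3 shares of (1/6)/3 = 1/18 each.
Living: Hemant, Jayant, and Aarav — each takes 1/18.

Aarav 1/18; Falguni 1/4; Hemant 1/18; Jayant 1/18; Omkar 1/6; Usha 1/6; Yamini 1/4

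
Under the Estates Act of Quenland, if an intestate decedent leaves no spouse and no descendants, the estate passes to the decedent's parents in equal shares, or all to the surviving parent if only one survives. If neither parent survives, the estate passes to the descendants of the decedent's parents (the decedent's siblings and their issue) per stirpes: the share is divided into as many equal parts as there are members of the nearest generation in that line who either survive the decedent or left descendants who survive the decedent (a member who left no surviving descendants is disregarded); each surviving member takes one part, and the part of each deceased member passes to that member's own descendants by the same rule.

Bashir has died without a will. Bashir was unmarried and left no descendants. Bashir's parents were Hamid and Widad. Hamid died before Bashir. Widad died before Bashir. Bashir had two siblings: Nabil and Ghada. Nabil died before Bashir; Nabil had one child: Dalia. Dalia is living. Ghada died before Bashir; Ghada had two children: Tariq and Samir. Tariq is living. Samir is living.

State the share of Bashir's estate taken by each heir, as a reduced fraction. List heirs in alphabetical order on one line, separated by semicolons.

Neither parent survives and there are no descendants, so the estate passes to Bashir's siblings and their issue per stirpes.
The estate is divided into 2 equal shares of 1/2 among Nabil, Ghada.
Nabil predeceased; the 1/2 allotted to Nabil's branch passes to Nabil's issue by representation.
Dalia is the sole taker at this level and receives the full 1/2.
Ghada predeceased; the 1/2 allotted to Ghada's branch passes to Ghada's issue by representation.
The 1/2 is divided into 2 equal shares of 1/4 among Tariq, Samir.
Tariq is living and takes 1/4.
Samir is living and takes 1/4.

Dalia 1/2; Samir 1/4; Tariq 1/4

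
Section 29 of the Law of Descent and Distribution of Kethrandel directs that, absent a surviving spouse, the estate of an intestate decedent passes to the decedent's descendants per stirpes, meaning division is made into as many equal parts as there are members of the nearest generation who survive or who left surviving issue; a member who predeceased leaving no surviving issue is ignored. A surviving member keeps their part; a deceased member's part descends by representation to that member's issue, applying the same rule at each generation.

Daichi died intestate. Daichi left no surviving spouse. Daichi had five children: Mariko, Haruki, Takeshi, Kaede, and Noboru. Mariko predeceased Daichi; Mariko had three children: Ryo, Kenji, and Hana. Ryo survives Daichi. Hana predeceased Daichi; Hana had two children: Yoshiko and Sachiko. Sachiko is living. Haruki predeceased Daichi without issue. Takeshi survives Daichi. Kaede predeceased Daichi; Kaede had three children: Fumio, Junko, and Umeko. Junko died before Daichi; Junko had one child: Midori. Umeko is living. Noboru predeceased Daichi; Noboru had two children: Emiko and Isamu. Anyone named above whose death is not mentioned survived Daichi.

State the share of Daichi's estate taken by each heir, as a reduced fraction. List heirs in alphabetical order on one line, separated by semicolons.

There is no surviving spouse, so the entire estate passes to Daichi's descendants per stirpes.
Haruki left no surviving issue, so that branch lapses and is disregarded.
The estate is divided into 4 equal shares of 1/4 among Mariko, Takeshi, Kaede, Noboru.
Mariko predeceased; the 1/4 allotted to Mariko's branch passes to Mariko's issue by representation.
The 1/4 is divided into 3 equal shares of 1/12 among Ryo, Kenji, Hana.
Ryo is living and takes 1/12.
Kenji is living and takes 1/12.
Hana predeceased; the 1/12 allotted to Hana's branch passes to Hana's issue by representation.
The 1/12 is divided into 2 equal shares of 1/24 among Yoshiko, Sachiko.
Yoshiko is living and takes 1/24.
Sachiko is living and takes 1/24.
Takeshi is living and takes 1/4.
Kaede predeceased; the 1/4 allotted to Kaede's branch passes to Kaede's issue by representation.
The 1/4 is divided into 3 equal shares of 1/12 among Fumio, Junko, Umeko.
Fumio is living and takes 1/12.
Junko predeceased; the 1/12 allotted to Junko's branch passes to Junko's issue by representation.
Midori is the sole taker at this level and receives the full 1/12.
Umeko is living and takes 1/12.
Noboru predeceased; the 1/4 allotted to Noboru's branch passes to Noboru's issue by representation.
The 1/4 is divided into 2 equal shares of 1/8 among Emiko, Isamu.
Emiko is living and takes 1/8.
Isamu is living and takes 1/8.

Emiko 1/8; Fumio 1/12; Isamu 1/8; Kenji 1/12; Midori 1/12; Ryo 1/12; Sachiko 1/24; Takeshi 1/4; Umeko 1/12; Yoshiko 1/24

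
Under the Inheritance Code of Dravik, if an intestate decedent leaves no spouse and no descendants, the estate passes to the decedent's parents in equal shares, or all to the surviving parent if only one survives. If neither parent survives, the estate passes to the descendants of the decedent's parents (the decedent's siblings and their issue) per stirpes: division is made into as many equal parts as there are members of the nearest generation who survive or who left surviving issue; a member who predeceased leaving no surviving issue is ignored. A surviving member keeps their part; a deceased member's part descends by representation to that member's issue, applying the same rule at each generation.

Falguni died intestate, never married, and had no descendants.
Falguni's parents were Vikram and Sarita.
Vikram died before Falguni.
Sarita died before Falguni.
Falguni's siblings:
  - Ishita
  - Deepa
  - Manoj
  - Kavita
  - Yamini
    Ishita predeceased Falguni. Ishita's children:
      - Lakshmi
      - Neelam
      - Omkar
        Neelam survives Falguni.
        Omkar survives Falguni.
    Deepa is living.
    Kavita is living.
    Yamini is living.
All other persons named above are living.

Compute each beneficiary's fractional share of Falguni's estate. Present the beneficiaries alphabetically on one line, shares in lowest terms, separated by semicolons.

Deepa 1/5; Kavita 1/5; Lakshmi 1/15; Manoj 1/5; Neelam 1/15; Omkar 1/15; Yamini 1/5

Neither parent survives and there are no descendants, so the estate passes to Falguni's siblings and their issue per stirpes.
The estate is divided into 5 equal shares of 1/5 among Ishita, Deepa, Manoj, Kavita, Yamini.
Ishita predeceased; the 1/5 allotted to Ishita's branch passes to Ishita's issue by representation.
The 1/5 is divided into 3 equal shares of 1/15 among Lakshmi, Neelam, Omkar.
Lakshmi is living and takes 1/15.
Neelam is living and takes 1/15.
Omkar is living and takes 1/15.
Deepa is living and takes 1/5.
Manoj is living and takes 1/5.
Kavita is living and takes 1/5.
Yamini is living and takes 1/5.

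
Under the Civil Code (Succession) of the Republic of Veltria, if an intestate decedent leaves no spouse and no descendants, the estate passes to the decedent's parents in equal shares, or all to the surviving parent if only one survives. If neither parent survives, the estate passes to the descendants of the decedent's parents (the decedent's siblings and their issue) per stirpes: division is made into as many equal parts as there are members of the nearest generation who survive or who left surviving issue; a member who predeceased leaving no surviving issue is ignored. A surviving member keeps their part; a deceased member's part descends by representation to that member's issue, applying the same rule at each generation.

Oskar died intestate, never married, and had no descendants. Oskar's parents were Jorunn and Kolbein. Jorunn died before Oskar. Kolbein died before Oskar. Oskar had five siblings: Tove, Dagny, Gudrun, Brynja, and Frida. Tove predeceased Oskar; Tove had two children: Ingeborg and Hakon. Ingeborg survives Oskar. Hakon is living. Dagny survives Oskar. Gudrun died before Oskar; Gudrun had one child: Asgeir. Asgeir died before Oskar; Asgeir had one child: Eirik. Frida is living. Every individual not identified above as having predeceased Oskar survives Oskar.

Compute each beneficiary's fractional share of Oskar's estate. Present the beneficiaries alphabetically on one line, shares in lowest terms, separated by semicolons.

Brynja 1/5; Dagny 1/5; Eirik 1/5; Frida 1/5; Hakon 1/10; Ingeborg 1/10

Neither parent survives and there are no descendants, so the estate passes to Oskar's siblings and their issue per stirpes.
The estate is divided into 5 equal shares of 1/5 among Tove, Dagny, Gudrun, Brynja, Frida.
Tove predeceased; the 1/5 allotted to Tove's branch passes to Tove's issue by representation.
The 1/5 is divided into 2 equal shares of 1/10 among Ingeborg, Hakon.
Ingeborg is living and takes 1/10.
Hakon is living and takes 1/10.
Dagny is living and takes 1/5.
Gudrun predeceased; the 1/5 allotted to Gudrun's branch passes to Gudrun's issue by representation.
Asgeir's line is the sole branch at this level, so the full 1/5 passes to Asgeir's issue by representation.
Eirik is the sole taker at this level and receives the full 1/5.
Brynja is living and takes 1/5.
Frida is living and takes 1/5.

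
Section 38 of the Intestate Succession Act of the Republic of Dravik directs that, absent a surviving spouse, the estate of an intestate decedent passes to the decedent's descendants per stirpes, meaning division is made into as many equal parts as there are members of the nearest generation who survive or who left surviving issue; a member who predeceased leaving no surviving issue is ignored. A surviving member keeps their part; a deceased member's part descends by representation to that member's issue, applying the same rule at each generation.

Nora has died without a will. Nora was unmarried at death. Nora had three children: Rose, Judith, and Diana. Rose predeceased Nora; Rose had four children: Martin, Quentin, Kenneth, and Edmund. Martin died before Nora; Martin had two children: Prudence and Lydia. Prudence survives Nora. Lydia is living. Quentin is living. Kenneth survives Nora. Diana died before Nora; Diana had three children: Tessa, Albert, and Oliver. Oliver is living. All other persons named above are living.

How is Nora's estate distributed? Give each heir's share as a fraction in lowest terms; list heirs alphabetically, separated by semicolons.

There is no surviving spouse, so the entire estate passes to Nora's descendants per stirpes.
The estate is divided into 3 equal shares of 1/3 among Rose, Judith, Diana.
Rose predeceased; the 1/3 allotted to Rose's branch passes to Rose's issue by representation.
The 1/3 is divided into 4 equal shares of 1/12 among Martin, Quentin, Kenneth, Edmund.
Martin predeceased; the 1/12 allotted to Martin's branch passes to Martin's issue by representation.
The 1/12 is divided into 2 equal shares of 1/24 among Prudence, Lydia.
Prudence is living and takes 1/24.
Lydia is living and takes 1/24.
Quentin is living and takes 1/12.
Kenneth is living and takes 1/12.
Edmund is living and takes 1/12.
Judith is living and takes 1/3.
Diana predeceased; the 1/3 allotted to Diana's branch passes to Diana's issue by representation.
The 1/3 is divided into 3 equal shares of 1/9 among Tessa, Albert, Oliver.
Tessa is living and takes 1/9.
Albert is living and takes 1/9.
Oliver is living and takes 1/9.

Albert 1/9; Edmund 1/12; Judith 1/3; Kenneth 1/12; Lydia 1/24; Oliver 1/9; Prudence 1/24; Quentin 1/12; Tessa 1/9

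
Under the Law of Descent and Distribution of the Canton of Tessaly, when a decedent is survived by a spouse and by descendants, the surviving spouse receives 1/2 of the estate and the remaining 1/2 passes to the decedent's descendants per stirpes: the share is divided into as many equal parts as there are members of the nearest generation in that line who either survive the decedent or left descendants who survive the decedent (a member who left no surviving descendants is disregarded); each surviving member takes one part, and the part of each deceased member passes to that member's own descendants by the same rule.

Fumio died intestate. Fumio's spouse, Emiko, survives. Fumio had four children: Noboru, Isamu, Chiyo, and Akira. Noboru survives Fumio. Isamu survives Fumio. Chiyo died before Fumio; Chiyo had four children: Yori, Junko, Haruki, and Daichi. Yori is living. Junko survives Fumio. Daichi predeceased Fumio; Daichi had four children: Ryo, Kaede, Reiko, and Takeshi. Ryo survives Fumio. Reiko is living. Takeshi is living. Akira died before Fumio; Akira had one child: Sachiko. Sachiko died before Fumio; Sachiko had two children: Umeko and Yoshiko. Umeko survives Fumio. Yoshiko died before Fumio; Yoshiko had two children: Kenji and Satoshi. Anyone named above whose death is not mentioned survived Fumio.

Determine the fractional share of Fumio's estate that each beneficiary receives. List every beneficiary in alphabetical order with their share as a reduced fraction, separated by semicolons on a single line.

Emiko 1/2; Haruki 1/32; Isamu 1/8; Junko 1/32; Kaede 1/128; Kenji 1/32; Noboru 1/8; Reiko 1/128; Ryo 1/128; Satoshi 1/32; Takeshi 1/128; Umeko 1/16; Yori 1/32

Emiko, as surviving spouse, takes 1/2.
The remaining 1/2 passes to Fumio's descendants per stirpes.
The 1/2 is divided into 4 equal shares of 1/8 among Noboru, Isamu, Chiyo, Akira.
Noboru is living and takes 1/8.
Isamu is living and takes 1/8.
Chiyo predeceased; the 1/8 allotted to Chiyo's branch passes to Chiyo's issue by representation.
The 1/8 is divided into 4 equal shares of 1/32 among Yori, Junko, Haruki, Daichi.
Yori is living and takes 1/32.
Junko is living and takes 1/32.
Haruki is living and takes 1/32.
Daichi predeceased; the 1/32 allotted to Daichi's branch passes to Daichi's issue by representation.
The 1/32 is divided into 4 equal shares of 1/128 among Ryo, Kaede, Reiko, Takeshi.
Ryo is living and takes 1/128.
Kaede is living and takes 1/128.
Reiko is living and takes 1/128.
Takeshi is living and takes 1/128.
Akira predeceased; the 1/8 allotted to Akira's branch passes to Akira's issue by representation.
Sachiko's line is the sole branch at this level, so the full 1/8 passes to Sachiko's issue by representation.
The 1/8 is divided into 2 equal shares of 1/16 among Umeko, Yoshiko.
Umeko is living and takes 1/16.
Yoshiko predeceased; the 1/16 allotted to Yoshiko's branch passes to Yoshiko's issue by representation.
The 1/16 is divided into 2 equal shares of 1/32 among Kenji, Satoshi.
Kenji is living and takes 1/32.
Satoshi is living and takes 1/32.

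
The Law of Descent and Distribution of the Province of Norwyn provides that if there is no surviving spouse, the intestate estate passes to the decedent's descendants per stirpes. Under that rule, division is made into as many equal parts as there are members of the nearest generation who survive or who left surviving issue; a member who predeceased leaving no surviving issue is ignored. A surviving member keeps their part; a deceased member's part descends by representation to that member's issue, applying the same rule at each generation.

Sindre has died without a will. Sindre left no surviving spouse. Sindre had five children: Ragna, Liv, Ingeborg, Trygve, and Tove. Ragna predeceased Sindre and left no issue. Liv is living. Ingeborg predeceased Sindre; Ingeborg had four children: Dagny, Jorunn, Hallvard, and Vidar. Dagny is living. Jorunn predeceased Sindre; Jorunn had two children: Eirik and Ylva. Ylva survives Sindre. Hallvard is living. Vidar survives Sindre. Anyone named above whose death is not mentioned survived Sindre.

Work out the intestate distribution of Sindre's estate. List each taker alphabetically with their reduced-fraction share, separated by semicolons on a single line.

There is no surviving spouse, so the entire estate passes to Sindre's descendants per stirpes.
Ragna left no surviving issue, so that branch lapses and is disregarded.
The estate is divided into 4 equal shares of 1/4 among Liv, Ingeborg, Trygve, Tove.
Liv is living and takes 1/4.
Ingeborg predeceased; the 1/4 allotted to Ingeborg's branch passes to Ingeborg's issue by representation.
The 1/4 is divided into 4 equal shares of 1/16 among Dagny, Jorunn, Hallvard, Vidar.
Dagny is living and takes 1/16.
Jorunn predeceased; the 1/16 allotted to Jorunn's branch passes to Jorunn's issue by representation.
The 1/16 is divided into 2 equal shares of 1/32 among Eirik, Ylva.
Eirik is living and takes 1/32.
Ylva is living and takes 1/32.
Hallvard is living and takes 1/16.
Vidar is living and takes 1/16.
Trygve is living and takes 1/4.
Tove is living and takes 1/4.

Dagny 1/16; Eirik 1/32; Hallvard 1/16; Liv 1/4; Tove 1/4; Trygve 1/4; Vidar 1/16; Ylva 1/32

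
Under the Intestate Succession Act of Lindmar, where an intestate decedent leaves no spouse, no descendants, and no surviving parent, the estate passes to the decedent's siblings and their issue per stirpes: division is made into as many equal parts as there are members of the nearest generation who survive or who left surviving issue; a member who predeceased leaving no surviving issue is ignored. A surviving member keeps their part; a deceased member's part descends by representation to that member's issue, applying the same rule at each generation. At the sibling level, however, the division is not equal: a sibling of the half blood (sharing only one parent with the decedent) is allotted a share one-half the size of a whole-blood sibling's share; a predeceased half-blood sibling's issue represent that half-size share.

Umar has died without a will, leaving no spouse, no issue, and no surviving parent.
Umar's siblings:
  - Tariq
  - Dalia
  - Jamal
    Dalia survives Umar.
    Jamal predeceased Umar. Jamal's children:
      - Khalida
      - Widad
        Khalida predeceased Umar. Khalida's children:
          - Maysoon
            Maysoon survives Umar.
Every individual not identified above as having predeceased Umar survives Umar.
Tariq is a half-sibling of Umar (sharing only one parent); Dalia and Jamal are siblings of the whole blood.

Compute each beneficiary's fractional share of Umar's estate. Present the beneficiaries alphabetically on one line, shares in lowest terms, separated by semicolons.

Dalia 2/5; Maysoon 1/5; Tariq 1/5; Widad 1/5

No spouse, descendants, or parent survives, so the estate passes to Umar's siblings per stirpes.
Half-blood siblings count for one-half the weight of whole-blood siblings at the initial division.
Dividing 1 in proportion to weights (total weight 5/2): Tariq (weight 1/2) → 1/5; Dalia (weight 1) → 2/5; Jamal (weight 1) → 2/5.
Tariq is living and takes 1/5.
Dalia is living and takes 2/5.
Jamal predeceased; the 2/5 allotted to Jamal's branch passes to Jamal's issue by representation.
The 2/5 is divided into 2 equal shares of 1/5 among Khalida, Widad.
Khalida predeceased; the 1/5 allotted to Khalida's branch passes to Khalida's issue by representation.
Maysoon is the sole taker at this level and receives the full 1/5.
Widad is living and takes 1/5.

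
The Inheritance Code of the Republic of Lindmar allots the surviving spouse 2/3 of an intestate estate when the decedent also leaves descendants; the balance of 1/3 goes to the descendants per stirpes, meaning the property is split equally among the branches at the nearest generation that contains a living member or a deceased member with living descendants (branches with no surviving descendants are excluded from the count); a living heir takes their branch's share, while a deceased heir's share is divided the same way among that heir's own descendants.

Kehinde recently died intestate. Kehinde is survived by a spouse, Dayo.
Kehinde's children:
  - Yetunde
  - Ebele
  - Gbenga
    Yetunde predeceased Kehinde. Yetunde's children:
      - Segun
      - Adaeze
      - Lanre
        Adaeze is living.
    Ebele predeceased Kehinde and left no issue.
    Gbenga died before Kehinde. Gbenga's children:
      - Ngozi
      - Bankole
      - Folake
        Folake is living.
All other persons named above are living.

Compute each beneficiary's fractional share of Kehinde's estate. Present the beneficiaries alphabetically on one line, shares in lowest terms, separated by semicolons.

Adaeze 1/18; Bankole 1/18; Dayo 2/3; Folake 1/18; Lanre 1/18; Ngozi 1/18; Segun 1/18

Dayo, as surviving spouse, takes 2/3.
The remaining 1/3 passes to Kehinde's descendants per stirpes.
Ebele left no surviving issue, so that branch lapses and is disregarded.
The 1/3 is divided into 2 equal shares of 1/6 among Yetunde, Gbenga.
Yetunde predeceased; the 1/6 allotted to Yetunde's branch passes to Yetunde's issue by representation.
The 1/6 is divided into 3 equal shares of 1/18 among Segun, Adaeze, Lanre.
Segun is living and takes 1/18.
Adaeze is living and takes 1/18.
Lanre is living and takes 1/18.
Gbenga predeceased; the 1/6 allotted to Gbenga's branch passes to Gbenga's issue by representation.
The 1/6 is divided into 3 equal shares of 1/18 among Ngozi, Bankole, Folake.
Ngozi is living and takes 1/18.
Bankole is living and takes 1/18.
Folake is living and takes 1/18.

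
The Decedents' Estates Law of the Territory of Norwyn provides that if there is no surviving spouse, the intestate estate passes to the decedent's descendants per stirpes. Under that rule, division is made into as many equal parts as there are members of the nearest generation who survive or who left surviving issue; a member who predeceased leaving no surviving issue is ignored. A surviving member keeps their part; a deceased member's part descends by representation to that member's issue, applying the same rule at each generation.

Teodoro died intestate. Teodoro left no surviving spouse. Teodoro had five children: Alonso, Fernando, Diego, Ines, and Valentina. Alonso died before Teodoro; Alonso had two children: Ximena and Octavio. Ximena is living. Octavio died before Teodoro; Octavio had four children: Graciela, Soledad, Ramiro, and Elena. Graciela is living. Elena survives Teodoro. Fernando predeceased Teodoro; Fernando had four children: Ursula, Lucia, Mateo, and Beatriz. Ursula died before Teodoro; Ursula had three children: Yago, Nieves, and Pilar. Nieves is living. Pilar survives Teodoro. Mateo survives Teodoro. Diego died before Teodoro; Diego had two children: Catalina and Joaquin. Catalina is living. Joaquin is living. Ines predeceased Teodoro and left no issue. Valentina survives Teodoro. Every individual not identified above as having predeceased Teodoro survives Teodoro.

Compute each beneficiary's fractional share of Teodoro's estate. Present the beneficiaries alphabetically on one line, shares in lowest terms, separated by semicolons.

There is no surviving spouse, so the entire estate passes to Teodoro's descendants per stirpes.
Ines left no surviving issue, so that branch lapses and is disregarded.
The estate is divided into 4 equal shares of 1/4 among Alonso, Fernando, Diego, Valentina.
Alonso predeceased; the 1/4 allotted to Alonso's branch passes to Alonso's issue by representation.
The 1/4 is divided into 2 equal shares of 1/8 among Ximena, Octavio.
Ximena is living and takes 1/8.
Octavio predeceased; the 1/8 allotted to Octavio's branch passes to Octavio's issue by representation.
The 1/8 is divided into 4 equal shares of 1/32 among Graciela, Soledad, Ramiro, Elena.
Graciela is living and takes 1/32.
Soledad is living and takes 1/32.
Ramiro is living and takes 1/32.
Elena is living and takes 1/32.
Fernando predeceased; the 1/4 allotted to Fernando's branch passes to Fernando's issue by representation.
The 1/4 is divided into 4 equal shares of 1/16 among Ursula, Lucia, Mateo, Beatriz.
Ursula predeceased; the 1/16 allotted to Ursula's branch passes to Ursula's issue by representation.
The 1/16 is divided into 3 equal shares of 1/48 among Yago, Nieves, Pilar.
Yago is living and takes 1/48.
Nieves is living and takes 1/48.
Pilar is living and takes 1/48.
Lucia is living and takes 1/16.
Mateo is living and takes 1/16.
Beatriz is living and takes 1/16.
Diego predeceased; the 1/4 allotted to Diego's branch passes to Diego's issue by representation.
The 1/4 is divided into 2 equal shares of 1/8 among Catalina, Joaquin.
Catalina is living and takes 1/8.
Joaquin is living and takes 1/8.
Valentina is living and takes 1/4.

Beatriz 1/16; Catalina 1/8; Elena 1/32; Graciela 1/32; Joaquin 1/8; Lucia 1/16; Mateo 1/16; Nieves 1/48; Pilar 1/48; Ramiro 1/32; Soledad 1/32; Valentina 1/4; Ximena 1/8; Yago 1/48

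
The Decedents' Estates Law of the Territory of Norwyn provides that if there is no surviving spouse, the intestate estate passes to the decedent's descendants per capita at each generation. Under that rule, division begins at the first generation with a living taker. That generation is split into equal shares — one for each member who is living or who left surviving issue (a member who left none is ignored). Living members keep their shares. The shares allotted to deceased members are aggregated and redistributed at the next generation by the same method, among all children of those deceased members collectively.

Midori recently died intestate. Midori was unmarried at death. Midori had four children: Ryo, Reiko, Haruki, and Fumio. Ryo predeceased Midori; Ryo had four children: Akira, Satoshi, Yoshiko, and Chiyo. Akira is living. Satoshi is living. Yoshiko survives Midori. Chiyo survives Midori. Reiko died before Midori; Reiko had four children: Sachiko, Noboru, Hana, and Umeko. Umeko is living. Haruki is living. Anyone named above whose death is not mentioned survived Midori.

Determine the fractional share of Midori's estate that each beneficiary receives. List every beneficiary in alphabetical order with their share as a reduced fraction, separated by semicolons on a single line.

There is no surviving spouse, so the entire estate passes to Midori's descendants per capita at each generation.
At generation 1 (Ryo, Reiko, Haruki, Fumio) there are 4 shares of (1)/4 = 1/4 each.
Living: Haruki and Fumio — each takes 1/4.
Deceased: Ryo and Reiko. Their combined 1/2 is pooled and carried to generation 2.
At generation 2 (Akira, Satoshi, Yoshiko, Chiyo, Sachiko, Noboru, Hana, Umeko) there are 8 shares of (1/2)/8 = 1/16 each.
Living: Akira, Satoshi, Yoshiko, Chiyo, Sachiko, Noboru, Hana, and Umeko — each takes 1/16.

Akira 1/16; Chiyo 1/16; Fumio 1/4; Hana 1/16; Haruki 1/4; Noboru 1/16; Sachiko 1/16; Satoshi 1/16; Umeko 1/16; Yoshiko 1/16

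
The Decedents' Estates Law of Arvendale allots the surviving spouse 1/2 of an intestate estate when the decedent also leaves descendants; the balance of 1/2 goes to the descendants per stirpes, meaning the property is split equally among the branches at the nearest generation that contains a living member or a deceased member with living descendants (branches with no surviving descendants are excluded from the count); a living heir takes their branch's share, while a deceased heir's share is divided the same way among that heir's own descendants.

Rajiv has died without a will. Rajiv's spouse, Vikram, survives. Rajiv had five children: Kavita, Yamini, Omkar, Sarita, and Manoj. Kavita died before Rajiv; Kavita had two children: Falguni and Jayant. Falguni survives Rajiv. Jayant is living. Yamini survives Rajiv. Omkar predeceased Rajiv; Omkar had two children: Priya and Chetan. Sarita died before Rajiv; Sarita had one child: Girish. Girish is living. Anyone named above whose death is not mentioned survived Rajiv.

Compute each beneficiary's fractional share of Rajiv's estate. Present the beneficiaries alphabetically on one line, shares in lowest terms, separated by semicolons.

Vikram, as surviving spouse, takes 1/2.
The remaining 1/2 passes to Rajiv's descendants per stirpes.
The 1/2 is divided into 5 equal shares of 1/10 among Kavita, Yamini, Omkar, Sarita, Manoj.
Kavita predeceased; the 1/10 allotted to Kavita's branch passes to Kavita's issue by representation.
The 1/10 is divided into 2 equal shares of 1/20 among Falguni, Jayant.
Falguni is living and takes 1/20.
Jayant is living and takes 1/20.
Yamini is living and takes 1/10.
Omkar predeceased; the 1/10 allotted to Omkar's branch passes to Omkar's issue by representation.
The 1/10 is divided into 2 equal shares of 1/20 among Priya, Chetan.
Priya is living and takes 1/20.
Chetan is living and takes 1/20.
Sarita predeceased; the 1/10 allotted to Sarita's branch passes to Sarita's issue by representation.
Girish is the sole taker at this level and receives the full 1/10.
Manoj is living and takes 1/10.

Chetan 1/20; Falguni 1/20; Girish 1/10; Jayant 1/20; Manoj 1/10; Priya 1/20; Vikram 1/2; Yamini 1/10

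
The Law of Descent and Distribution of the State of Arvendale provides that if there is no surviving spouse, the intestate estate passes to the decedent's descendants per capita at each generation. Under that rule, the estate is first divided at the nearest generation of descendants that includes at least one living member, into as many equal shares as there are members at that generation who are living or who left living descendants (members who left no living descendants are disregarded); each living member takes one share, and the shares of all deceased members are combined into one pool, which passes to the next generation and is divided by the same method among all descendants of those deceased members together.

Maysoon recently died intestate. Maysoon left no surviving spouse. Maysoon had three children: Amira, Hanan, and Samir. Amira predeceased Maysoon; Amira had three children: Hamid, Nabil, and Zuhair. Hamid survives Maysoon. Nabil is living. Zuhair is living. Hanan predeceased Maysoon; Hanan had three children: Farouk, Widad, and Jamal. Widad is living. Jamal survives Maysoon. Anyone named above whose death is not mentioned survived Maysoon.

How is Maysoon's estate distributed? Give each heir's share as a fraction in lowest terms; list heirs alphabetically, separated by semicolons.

Farouk 1/9; Hamid 1/9; Jamal 1/9; Nabil 1/9; Samir 1/3; Widad 1/9; Zuhair 1/9

There is no surviving spouse, so the entire estate passes to Maysoon's descendants per capita at each generation.
At generation 1 (Amira, Hanan, Samir) there are 3 shares of (1)/3 = 1/3 each.
Living: Samir — each takes 1/3.
Deceased: Amira and Hanan. Their combined 2/3 is pooled and carried to generation 2.
At generation 2 (Hamid, Nabil, Zuhair, Farouk, Widad, Jamal) there are 6 shares of (2/3)/6 = 1/9 each.
Living: Hamid, Nabil, Zuhair, Farouk, Widad, and Jamal — each takes 1/9.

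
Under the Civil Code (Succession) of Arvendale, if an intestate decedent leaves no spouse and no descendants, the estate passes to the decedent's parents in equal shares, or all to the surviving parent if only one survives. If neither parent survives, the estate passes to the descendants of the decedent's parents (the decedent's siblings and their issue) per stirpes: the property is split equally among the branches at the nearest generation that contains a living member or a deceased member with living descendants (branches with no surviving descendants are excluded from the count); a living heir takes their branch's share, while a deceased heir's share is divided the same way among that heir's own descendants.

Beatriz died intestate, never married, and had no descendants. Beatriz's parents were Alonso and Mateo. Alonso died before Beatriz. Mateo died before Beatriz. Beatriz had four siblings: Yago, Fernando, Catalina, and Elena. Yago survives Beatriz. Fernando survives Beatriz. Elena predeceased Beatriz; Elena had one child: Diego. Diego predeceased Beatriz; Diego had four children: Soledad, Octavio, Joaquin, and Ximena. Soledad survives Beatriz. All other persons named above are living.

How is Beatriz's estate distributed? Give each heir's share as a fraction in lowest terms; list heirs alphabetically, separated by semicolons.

Neither parent survives and there are no descendants, so the estate passes to Beatriz's siblings and their issue per stirpes.
The estate is divided into 4 equal shares of 1/4 among Yago, Fernando, Catalina, Elena.
Yago is living and takes 1/4.
Fernando is living and takes 1/4.
Catalina is living and takes 1/4.
Elena predeceased; the 1/4 allotted to Elena's branch passes to Elena's issue by representation.
Diego's line is the sole branch at this level, so the full 1/4 passes to Diego's issue by representation.
The 1/4 is divided into 4 equal shares of 1/16 among Soledad, Octavio, Joaquin, Ximena.
Soledad is living and takes 1/16.
Octavio is living and takes 1/16.
Joaquin is living and takes 1/16.
Ximena is living and takes 1/16.

Catalina 1/4; Fernando 1/4; Joaquin 1/16; Octavio 1/16; Soledad 1/16; Ximena 1/16; Yago 1/4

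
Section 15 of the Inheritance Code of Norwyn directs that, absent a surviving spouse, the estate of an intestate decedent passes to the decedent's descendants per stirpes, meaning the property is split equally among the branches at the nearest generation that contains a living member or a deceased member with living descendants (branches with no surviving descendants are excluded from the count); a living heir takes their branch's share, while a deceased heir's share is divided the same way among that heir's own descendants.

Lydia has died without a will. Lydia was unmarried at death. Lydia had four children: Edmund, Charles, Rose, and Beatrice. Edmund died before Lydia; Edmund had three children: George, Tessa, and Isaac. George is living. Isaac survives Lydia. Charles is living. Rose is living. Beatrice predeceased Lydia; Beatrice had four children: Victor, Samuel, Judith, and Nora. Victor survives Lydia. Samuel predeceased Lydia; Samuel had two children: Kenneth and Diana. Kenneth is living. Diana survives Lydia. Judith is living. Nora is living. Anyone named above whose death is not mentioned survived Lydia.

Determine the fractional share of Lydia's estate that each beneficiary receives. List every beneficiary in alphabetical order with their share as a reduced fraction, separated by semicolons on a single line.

Charles 1/4; Diana 1/32; George 1/12; Isaac 1/12; Judith 1/16; Kenneth 1/32; Nora 1/16; Rose 1/4; Tessa 1/12; Victor 1/16

There is no surviving spouse, so the entire estate passes to Lydia's descendants per stirpes.
The estate is divided into 4 equal shares of 1/4 among Edmund, Charles, Rose, Beatrice.
Edmund predeceased; the 1/4 allotted to Edmund's branch passes to Edmund's issue by representation.
The 1/4 is divided into 3 equal shares of 1/12 among George, Tessa, Isaac.
George is living and takes 1/12.
Tessa is living and takes 1/12.
Isaac is living and takes 1/12.
Charles is living and takes 1/4.
Rose is living and takes 1/4.
Beatrice predeceased; the 1/4 allotted to Beatrice's branch passes to Beatrice's issue by representation.
The 1/4 is divided into 4 equal shares of 1/16 among Victor, Samuel, Judith, Nora.
Victor is living and takes 1/16.
Samuel predeceased; the 1/16 allotted to Samuel's branch passes to Samuel's issue by representation.
The 1/16 is divided into 2 equal shares of 1/32 among Kenneth, Diana.
Kenneth is living and takes 1/32.
Diana is living and takes 1/32.
Judith is living and takes 1/16.
Nora is living and takes 1/16.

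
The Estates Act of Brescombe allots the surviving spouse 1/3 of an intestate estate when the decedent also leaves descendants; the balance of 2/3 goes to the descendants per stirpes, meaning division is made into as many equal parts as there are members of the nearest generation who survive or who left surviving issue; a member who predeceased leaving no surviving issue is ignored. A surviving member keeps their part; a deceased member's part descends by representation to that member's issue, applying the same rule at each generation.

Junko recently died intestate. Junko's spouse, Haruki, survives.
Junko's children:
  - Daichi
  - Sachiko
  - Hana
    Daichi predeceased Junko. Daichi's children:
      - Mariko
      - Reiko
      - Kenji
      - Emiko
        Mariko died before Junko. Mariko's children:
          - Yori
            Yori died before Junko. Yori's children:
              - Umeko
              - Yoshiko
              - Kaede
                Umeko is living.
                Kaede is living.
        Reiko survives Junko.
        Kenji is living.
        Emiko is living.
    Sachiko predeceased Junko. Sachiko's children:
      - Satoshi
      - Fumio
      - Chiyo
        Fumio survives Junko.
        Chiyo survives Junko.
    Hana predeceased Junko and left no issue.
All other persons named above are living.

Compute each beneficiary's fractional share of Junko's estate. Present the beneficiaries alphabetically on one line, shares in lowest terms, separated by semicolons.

Haruki, as surviving spouse, takes 1/3.
The remaining 2/3 passes to Junko's descendants per stirpes.
Hana left no surviving issue, so that branch lapses and is disregarded.
The 2/3 is divided into 2 equal shares of 1/3 among Daichi, Sachiko.
Daichi predeceased; the 1/3 allotted to Daichi's branch passes to Daichi's issue by representation.
The 1/3 is divided into 4 equal shares of 1/12 among Mariko, Reiko, Kenji, Emiko.
Mariko predeceased; the 1/12 allotted to Mariko's branch passes to Mariko's issue by representation.
Yori's line is the sole branch at this level, so the full 1/12 passes to Yori's issue by representation.
The 1/12 is divided into 3 equal shares of 1/36 among Umeko, Yoshiko, Kaede.
Umeko is living and takes 1/36.
Yoshiko is living and takes 1/36.
Kaede is living and takes 1/36.
Reiko is living and takes 1/12.
Kenji is living and takes 1/12.
Emiko is living and takes 1/12.
Sachiko predeceased; the 1/3 allotted to Sachiko's branch passes to Sachiko's issue by representation.
The 1/3 is divided into 3 equal shares of 1/9 among Satoshi, Fumio, Chiyo.
Satoshi is living and takes 1/9.
Fumio is living and takes 1/9.
Chiyo is living and takes 1/9.

Chiyo 1/9; Emiko 1/12; Fumio 1/9; Haruki 1/3; Kaede 1/36; Kenji 1/12; Reiko 1/12; Satoshi 1/9; Umeko 1/36; Yoshiko 1/36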